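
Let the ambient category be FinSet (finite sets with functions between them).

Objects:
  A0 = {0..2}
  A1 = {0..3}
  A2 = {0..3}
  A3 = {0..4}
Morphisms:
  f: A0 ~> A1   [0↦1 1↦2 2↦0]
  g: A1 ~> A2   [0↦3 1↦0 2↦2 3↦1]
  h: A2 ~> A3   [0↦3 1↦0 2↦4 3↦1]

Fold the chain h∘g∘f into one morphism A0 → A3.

Answer: [0↦3 1↦4 2↦1]

Trace:
  0 f~>1 g~>0 h~>3
  1 f~>2 g~>2 h~>4
  2 f~>0 g~>3 h~>1
⟦path⟧: [0↦3 1↦4 2↦1]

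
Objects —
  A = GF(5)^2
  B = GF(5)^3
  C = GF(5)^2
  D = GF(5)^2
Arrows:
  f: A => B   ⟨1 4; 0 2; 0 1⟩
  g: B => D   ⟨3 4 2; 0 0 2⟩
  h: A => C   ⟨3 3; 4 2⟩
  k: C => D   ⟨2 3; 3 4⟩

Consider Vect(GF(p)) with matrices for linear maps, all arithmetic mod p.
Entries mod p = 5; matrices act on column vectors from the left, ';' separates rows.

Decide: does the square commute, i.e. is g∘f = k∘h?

Answer: COMMUTES

Work:
1) trace f;g:
  e0=⟨1,0⟩ f=>⟨1,0,0⟩ g=>⟨3,0⟩
  e1=⟨0,1⟩ f=>⟨4,2,1⟩ g=>⟨2,2⟩
  result₁ = ⟨3 2; 0 2⟩
2) trace h;k:
  e0=⟨1,0⟩ h=>⟨3,4⟩ k=>⟨3,0⟩
  e1=⟨0,1⟩ h=>⟨3,2⟩ k=>⟨2,2⟩
  result₂ = ⟨3 2; 0 2⟩
Equal? same morphism ✓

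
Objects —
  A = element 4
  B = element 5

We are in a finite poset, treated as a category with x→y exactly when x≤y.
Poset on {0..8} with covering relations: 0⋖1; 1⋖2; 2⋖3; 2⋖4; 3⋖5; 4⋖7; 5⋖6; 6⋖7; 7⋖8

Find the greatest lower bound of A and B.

{x : x≤A ∧ x≤B} = {0,1,2}  (A=4, B=5)
  0 ≤ 2
  1 ≤ 2
  2 ≤ 2
glb = 2

Answer: A∧B = 2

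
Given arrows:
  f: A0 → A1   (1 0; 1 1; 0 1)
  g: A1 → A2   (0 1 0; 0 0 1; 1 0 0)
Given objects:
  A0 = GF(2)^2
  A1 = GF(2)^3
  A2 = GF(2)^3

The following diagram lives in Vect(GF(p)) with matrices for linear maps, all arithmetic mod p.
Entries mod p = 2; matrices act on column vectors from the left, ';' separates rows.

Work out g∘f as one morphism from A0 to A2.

  e0=(1,0) f→(1,1,0) g→(1,0,1)
  e1=(0,1) f→(0,1,1) g→(1,1,0)
result: (1 1; 0 1; 1 0)

Answer: (1 1; 0 1; 1 0)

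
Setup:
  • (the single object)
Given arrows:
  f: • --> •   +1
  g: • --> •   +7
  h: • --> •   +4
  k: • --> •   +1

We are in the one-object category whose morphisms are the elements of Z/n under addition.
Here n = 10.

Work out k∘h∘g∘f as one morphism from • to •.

  0 +1≡1 +7≡8 +4≡2 +1≡3  (mod 10)
composite: +3

Answer: +3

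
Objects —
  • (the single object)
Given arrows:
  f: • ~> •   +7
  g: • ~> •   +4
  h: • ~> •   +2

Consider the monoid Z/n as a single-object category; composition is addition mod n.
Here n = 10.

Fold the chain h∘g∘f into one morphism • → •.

Answer: +3

Derivation:
  0 +7≡7 +4≡1 +2≡3  (mod 10)
⟦path⟧: +3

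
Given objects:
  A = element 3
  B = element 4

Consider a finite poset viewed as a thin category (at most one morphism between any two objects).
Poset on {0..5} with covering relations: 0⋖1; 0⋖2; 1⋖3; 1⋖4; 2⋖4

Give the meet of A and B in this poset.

{x : x<=A ∧ x<=B} = {0,1}  (A=3, B=4)
  0 <= 1
  1 <= 1
glb = 1

Answer: A∧B = 1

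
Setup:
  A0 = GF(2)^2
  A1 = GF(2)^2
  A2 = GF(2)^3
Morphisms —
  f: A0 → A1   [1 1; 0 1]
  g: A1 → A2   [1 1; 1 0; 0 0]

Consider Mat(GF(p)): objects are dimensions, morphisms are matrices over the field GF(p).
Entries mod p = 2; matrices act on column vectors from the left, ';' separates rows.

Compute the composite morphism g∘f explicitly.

  e0=[1,0] f→[1,0] g→[1,1,0]
  e1=[0,1] f→[1,1] g→[0,1,0]
result: [1 0; 1 1; 0 0]

Answer: [1 0; 1 1; 0 0]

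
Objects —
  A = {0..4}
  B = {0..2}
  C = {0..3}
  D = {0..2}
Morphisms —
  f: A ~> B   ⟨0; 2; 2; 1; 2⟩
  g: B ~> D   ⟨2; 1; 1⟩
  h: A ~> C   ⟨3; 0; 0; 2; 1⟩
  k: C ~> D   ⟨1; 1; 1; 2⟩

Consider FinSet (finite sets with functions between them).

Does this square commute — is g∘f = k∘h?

Answer: COMMUTES

Work:
Path 1 = f;g:
  0 f~>0 g~>2
  1 f~>2 g~>1
  2 f~>2 g~>1
  3 f~>1 g~>1
  4 f~>2 g~>1
  result₁ = ⟨2; 1; 1; 1; 1⟩
Path 2 = h;k:
  0 h~>3 k~>2
  1 h~>0 k~>1
  2 h~>0 k~>1
  3 h~>2 k~>1
  4 h~>1 k~>1
  result₂ = ⟨2; 1; 1; 1; 1⟩
Equal? YES — commutes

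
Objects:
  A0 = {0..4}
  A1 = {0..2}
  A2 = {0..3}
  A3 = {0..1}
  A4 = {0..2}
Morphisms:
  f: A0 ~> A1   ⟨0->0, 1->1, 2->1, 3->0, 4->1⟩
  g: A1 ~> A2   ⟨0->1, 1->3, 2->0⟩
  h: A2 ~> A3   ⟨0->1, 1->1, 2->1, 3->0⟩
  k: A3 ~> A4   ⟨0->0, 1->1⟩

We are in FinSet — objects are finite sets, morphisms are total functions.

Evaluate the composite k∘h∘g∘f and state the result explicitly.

Answer: ⟨0->1, 1->0, 2->0, 3->1, 4->0⟩

Work:
  0 f~>0 g~>1 h~>1 k~>1
  1 f~>1 g~>3 h~>0 k~>0
  2 f~>1 g~>3 h~>0 k~>0
  3 f~>0 g~>1 h~>1 k~>1
  4 f~>1 g~>3 h~>0 k~>0
composite: ⟨0->1, 1->0, 2->0, 3->1, 4->0⟩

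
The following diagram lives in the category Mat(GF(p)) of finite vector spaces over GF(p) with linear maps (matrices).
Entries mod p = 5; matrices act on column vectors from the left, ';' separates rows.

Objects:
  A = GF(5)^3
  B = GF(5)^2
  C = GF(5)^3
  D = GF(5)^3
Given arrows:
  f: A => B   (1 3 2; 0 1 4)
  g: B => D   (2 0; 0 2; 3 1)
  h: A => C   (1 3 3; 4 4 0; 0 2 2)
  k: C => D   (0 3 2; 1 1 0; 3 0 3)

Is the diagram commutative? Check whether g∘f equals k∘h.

Along f;g (path 1):
  e0=⟨1,0,0⟩ f=>⟨1,0⟩ g=>⟨2,0,3⟩
  e1=⟨0,1,0⟩ f=>⟨3,1⟩ g=>⟨1,2,0⟩
  e2=⟨0,0,1⟩ f=>⟨2,4⟩ g=>⟨4,3,0⟩
  result₁ = (2 1 4; 0 2 3; 3 0 0)
Along h;k (path 2):
  e0=⟨1,0,0⟩ h=>⟨1,4,0⟩ k=>⟨2,0,3⟩
  e1=⟨0,1,0⟩ h=>⟨3,4,2⟩ k=>⟨1,2,0⟩
  e2=⟨0,0,1⟩ h=>⟨3,0,2⟩ k=>⟨4,3,0⟩
  result₂ = (2 1 4; 0 2 3; 3 0 0)
Equal? same morphism ✓

Answer: COMMUTES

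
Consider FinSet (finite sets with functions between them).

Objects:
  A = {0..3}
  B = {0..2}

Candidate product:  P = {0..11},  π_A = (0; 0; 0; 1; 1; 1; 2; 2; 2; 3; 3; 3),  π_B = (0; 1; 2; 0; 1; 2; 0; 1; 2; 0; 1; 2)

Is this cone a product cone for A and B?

Answer: VALID PRODUCT

Derivation:
|A|·|B| = 4·3 = 12;  |P| = 12
Check the pairing map k ↦ (π_A(k), π_B(k)):
  0 : (0,0)
  1 : (0,1)
  2 : (0,2)
  3 : (1,0)
  4 : (1,1)
  5 : (1,2)
  6 : (2,0)
  7 : (2,1)
  8 : (2,2)
  9 : (3,0)
  10 : (3,1)
  11 : (3,2)
distinct pairs in image: 12 / 12 needed
  → bijection onto A×B; projections well-typed.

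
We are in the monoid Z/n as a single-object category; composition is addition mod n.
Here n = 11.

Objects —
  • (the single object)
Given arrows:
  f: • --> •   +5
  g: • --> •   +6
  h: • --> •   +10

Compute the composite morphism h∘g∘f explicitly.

Answer: +10

Trace:
  0 +5≡5 +6≡0 +10≡10  (mod 11)
composite: +10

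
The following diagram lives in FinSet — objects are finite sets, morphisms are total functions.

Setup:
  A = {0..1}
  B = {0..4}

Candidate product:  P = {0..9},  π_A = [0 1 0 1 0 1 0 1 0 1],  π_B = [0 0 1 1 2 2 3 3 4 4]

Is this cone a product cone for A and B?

Answer: VALID PRODUCT

Work:
|A|·|B| = 2·5 = 10;  |P| = 10
Check the pairing map k ↦ (π_A(k), π_B(k)):
  0 -> (0,0)
  1 -> (1,0)
  2 -> (0,1)
  3 -> (1,1)
  4 -> (0,2)
  5 -> (1,2)
  6 -> (0,3)
  7 -> (1,3)
  8 -> (0,4)
  9 -> (1,4)
distinct pairs in image: 10 / 10 needed
  → bijection onto A×B; projections well-typed.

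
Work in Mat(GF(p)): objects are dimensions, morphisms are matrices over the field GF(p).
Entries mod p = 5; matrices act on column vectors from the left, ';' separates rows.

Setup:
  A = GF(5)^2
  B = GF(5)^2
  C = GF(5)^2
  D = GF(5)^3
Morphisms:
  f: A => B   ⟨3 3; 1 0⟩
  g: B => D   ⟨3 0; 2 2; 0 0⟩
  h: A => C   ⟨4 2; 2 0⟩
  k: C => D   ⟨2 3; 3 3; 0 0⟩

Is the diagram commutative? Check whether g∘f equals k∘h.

Answer: COMMUTES

Work:
1) trace f;g:
  e0=⟨1,0⟩ f=>⟨3,1⟩ g=>⟨4,3,0⟩
  e1=⟨0,1⟩ f=>⟨3,0⟩ g=>⟨4,1,0⟩
  composite₁ = ⟨4 4; 3 1; 0 0⟩
2) trace h;k:
  e0=⟨1,0⟩ h=>⟨4,2⟩ k=>⟨4,3,0⟩
  e1=⟨0,1⟩ h=>⟨2,0⟩ k=>⟨4,1,0⟩
  composite₂ = ⟨4 4; 3 1; 0 0⟩
Equal? equal; square commutes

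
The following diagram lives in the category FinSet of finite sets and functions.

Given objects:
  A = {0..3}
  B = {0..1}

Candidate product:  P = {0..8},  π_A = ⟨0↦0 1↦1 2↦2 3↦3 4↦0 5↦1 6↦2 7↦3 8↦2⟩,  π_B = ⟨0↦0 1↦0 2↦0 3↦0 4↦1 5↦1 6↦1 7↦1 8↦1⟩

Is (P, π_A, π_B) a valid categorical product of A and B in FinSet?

|A|·|B| = 4·2 = 8;  |P| = 9
  → cardinalities differ; no bijection possible.

Answer: NOT A VALID PRODUCT — |P|=9 ≠ |A|·|B|=8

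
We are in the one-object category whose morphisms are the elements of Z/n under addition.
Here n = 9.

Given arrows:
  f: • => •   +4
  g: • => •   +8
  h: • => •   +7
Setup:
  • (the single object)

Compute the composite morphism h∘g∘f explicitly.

Answer: +1

Trace:
  0 +4≡4 +8≡3 +7≡1  (mod 9)
⟦path⟧: +1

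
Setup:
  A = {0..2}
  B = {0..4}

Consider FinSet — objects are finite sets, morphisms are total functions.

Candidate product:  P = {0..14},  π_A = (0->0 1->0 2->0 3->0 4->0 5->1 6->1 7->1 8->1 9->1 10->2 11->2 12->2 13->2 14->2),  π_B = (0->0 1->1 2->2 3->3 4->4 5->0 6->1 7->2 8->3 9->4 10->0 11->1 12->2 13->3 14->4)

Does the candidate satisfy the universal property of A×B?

Answer: VALID PRODUCT

Trace:
|A|·|B| = 3·5 = 15;  |P| = 15
Check the pairing map k ↦ (π_A(k), π_B(k)):
  0 -> (0,0)
  1 -> (0,1)
  2 -> (0,2)
  3 -> (0,3)
  4 -> (0,4)
  5 -> (1,0)
  6 -> (1,1)
  7 -> (1,2)
  8 -> (1,3)
  9 -> (1,4)
  10 -> (2,0)
  11 -> (2,1)
  12 -> (2,2)
  13 -> (2,3)
  14 -> (2,4)
distinct pairs in image: 15 / 15 needed
  → bijection onto A×B; projections well-typed.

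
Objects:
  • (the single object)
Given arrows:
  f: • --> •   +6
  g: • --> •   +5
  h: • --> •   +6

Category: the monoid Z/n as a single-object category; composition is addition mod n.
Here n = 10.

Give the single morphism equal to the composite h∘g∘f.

  0 +6≡6 +5≡1 +6≡7  (mod 10)
composite: +7

Answer: +7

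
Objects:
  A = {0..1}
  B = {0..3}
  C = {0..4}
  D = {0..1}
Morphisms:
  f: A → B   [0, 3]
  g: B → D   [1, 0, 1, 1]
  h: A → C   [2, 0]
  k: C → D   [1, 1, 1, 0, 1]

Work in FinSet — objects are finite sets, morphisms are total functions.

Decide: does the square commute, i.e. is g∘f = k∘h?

Answer: COMMUTES

Trace:
Path 1 = f;g:
  0 f→0 g→1
  1 f→3 g→1
  composite₁ = [1, 1]
Path 2 = h;k:
  0 h→2 k→1
  1 h→0 k→1
  composite₂ = [1, 1]
Equal? same morphism ✓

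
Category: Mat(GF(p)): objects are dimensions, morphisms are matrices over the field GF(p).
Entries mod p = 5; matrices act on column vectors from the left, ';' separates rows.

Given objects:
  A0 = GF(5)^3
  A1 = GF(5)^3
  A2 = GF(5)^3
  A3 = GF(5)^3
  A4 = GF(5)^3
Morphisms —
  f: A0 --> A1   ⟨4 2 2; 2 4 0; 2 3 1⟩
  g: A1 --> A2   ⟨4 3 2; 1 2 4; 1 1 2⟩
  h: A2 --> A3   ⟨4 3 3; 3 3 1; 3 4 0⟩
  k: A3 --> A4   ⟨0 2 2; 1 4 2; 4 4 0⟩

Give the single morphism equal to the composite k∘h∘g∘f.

Answer: ⟨1 4 2; 0 2 1; 2 3 3⟩

Trace:
  e0=⟨1,0,0⟩ f-->⟨4,2,2⟩ g-->⟨1,1,0⟩ h-->⟨2,1,2⟩ k-->⟨1,0,2⟩
  e1=⟨0,1,0⟩ f-->⟨2,4,3⟩ g-->⟨1,2,2⟩ h-->⟨1,1,1⟩ k-->⟨4,2,3⟩
  e2=⟨0,0,1⟩ f-->⟨2,0,1⟩ g-->⟨0,1,4⟩ h-->⟨0,2,4⟩ k-->⟨2,1,3⟩
result: ⟨1 4 2; 0 2 1; 2 3 3⟩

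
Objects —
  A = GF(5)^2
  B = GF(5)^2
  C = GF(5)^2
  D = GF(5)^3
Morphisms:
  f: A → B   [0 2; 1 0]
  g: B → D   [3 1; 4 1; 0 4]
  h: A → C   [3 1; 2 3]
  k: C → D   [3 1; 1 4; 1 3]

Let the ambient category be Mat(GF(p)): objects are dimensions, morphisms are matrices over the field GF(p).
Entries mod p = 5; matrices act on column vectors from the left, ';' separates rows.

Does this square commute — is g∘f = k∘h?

Answer: COMMUTES

Trace:
Path 1 = f;g:
  e0=[1,0] f→[0,1] g→[1,1,4]
  e1=[0,1] f→[2,0] g→[1,3,0]
  result₁ = [1 1; 1 3; 4 0]
Path 2 = h;k:
  e0=[1,0] h→[3,2] k→[1,1,4]
  e1=[0,1] h→[1,3] k→[1,3,0]
  result₂ = [1 1; 1 3; 4 0]
Equal? YES — commutes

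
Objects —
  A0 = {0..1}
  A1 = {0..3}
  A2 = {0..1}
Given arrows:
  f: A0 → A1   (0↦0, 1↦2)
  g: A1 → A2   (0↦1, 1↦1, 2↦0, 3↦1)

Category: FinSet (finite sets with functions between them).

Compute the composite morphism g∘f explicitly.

Answer: (0↦1, 1↦0)

Derivation:
  0 f→0 g→1
  1 f→2 g→0
composite: (0↦1, 1↦0)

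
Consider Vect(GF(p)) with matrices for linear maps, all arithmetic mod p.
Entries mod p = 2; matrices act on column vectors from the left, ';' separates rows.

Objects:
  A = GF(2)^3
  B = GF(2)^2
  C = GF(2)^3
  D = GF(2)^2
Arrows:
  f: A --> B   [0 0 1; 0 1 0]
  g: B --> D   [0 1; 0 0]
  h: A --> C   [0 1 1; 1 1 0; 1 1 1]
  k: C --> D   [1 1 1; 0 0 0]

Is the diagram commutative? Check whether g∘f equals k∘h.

Answer: COMMUTES

Derivation:
Along f;g (path 1):
  e0=⟨1,0,0⟩ f-->⟨0,0⟩ g-->⟨0,0⟩
  e1=⟨0,1,0⟩ f-->⟨0,1⟩ g-->⟨1,0⟩
  e2=⟨0,0,1⟩ f-->⟨1,0⟩ g-->⟨0,0⟩
  ⟦path⟧₁ = [0 1 0; 0 0 0]
Along h;k (path 2):
  e0=⟨1,0,0⟩ h-->⟨0,1,1⟩ k-->⟨0,0⟩
  e1=⟨0,1,0⟩ h-->⟨1,1,1⟩ k-->⟨1,0⟩
  e2=⟨0,0,1⟩ h-->⟨1,0,1⟩ k-->⟨0,0⟩
  ⟦path⟧₂ = [0 1 0; 0 0 0]
Equal? equal; square commutes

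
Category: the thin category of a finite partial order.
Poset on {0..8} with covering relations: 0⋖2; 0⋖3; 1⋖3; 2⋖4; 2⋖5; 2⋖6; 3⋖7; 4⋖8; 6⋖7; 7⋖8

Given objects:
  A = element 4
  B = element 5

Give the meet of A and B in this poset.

Lower bounds of A=4 and B=5: {0,2}
  0 ⊑ 2
  2 ⊑ 2
glb = 2

Answer: A∧B = 2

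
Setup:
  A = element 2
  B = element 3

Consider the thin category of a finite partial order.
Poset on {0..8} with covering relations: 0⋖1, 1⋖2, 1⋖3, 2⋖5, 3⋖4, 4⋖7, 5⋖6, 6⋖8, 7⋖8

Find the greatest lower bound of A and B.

Answer: A∧B = 1

Derivation:
Common predecessors of 2,3: {0,1}
  0 ⊑ 1
  1 ⊑ 1
glb = 1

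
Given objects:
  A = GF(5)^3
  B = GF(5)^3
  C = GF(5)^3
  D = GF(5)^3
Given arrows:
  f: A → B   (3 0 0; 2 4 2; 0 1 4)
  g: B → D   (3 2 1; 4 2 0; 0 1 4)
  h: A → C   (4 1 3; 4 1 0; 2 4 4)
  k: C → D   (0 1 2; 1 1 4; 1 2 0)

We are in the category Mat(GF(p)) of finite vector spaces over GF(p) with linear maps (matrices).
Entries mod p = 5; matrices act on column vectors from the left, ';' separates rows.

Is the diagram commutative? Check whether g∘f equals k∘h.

Answer: COMMUTES

Trace:
Path 1 = f;g:
  e0=(1,0,0) f→(3,2,0) g→(3,1,2)
  e1=(0,1,0) f→(0,4,1) g→(4,3,3)
  e2=(0,0,1) f→(0,2,4) g→(3,4,3)
  result₁ = (3 4 3; 1 3 4; 2 3 3)
Path 2 = h;k:
  e0=(1,0,0) h→(4,4,2) k→(3,1,2)
  e1=(0,1,0) h→(1,1,4) k→(4,3,3)
  e2=(0,0,1) h→(3,0,4) k→(3,4,3)
  result₂ = (3 4 3; 1 3 4; 2 3 3)
Equal? same morphism ✓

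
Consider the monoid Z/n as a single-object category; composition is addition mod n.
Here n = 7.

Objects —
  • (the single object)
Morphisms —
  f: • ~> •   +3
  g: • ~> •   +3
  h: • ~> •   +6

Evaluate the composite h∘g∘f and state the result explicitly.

  0 +3≡3 +3≡6 +6≡5  (mod 7)
⟦path⟧: +5

Answer: +5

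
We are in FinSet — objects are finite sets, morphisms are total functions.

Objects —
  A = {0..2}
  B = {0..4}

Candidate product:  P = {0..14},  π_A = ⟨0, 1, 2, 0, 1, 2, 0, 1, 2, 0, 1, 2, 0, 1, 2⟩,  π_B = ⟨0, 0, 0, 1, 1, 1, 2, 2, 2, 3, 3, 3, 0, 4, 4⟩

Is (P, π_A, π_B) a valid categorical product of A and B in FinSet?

Answer: NOT A VALID PRODUCT — duplicate pair at indices 0,12

Derivation:
|A|·|B| = 3·5 = 15;  |P| = 15
Check the pairing map k ↦ (π_A(k), π_B(k)):
  0 : (0,0)
  1 : (1,0)
  2 : (2,0)
  3 : (0,1)
  4 : (1,1)
  5 : (2,1)
  6 : (0,2)
  7 : (1,2)
  8 : (2,2)
  9 : (0,3)
  10 : (1,3)
  11 : (2,3)
  12 : (0,0)  ✗ repeats pair of k=0
  13 : (1,4)
  14 : (2,4)
distinct pairs in image: 14 / 15 needed
  → (0,0) hit at k=0 and k=12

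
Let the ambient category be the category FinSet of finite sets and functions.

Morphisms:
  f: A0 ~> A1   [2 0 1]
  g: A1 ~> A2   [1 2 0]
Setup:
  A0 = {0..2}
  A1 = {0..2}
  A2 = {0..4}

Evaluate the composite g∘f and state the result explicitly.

Answer: [0 1 2]

Derivation:
  0 f~>2 g~>0
  1 f~>0 g~>1
  2 f~>1 g~>2
⟦path⟧: [0 1 2]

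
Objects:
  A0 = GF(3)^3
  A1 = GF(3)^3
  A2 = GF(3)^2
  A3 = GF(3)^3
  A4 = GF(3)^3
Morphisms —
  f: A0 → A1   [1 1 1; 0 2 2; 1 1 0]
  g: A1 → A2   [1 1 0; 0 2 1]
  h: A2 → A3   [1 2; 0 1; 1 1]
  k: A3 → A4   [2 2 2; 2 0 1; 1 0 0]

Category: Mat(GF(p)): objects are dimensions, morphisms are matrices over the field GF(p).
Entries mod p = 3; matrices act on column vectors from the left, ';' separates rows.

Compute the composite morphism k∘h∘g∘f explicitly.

Answer: [0 1 2; 2 1 2; 0 1 2]

Trace:
  e0=(1,0,0) f→(1,0,1) g→(1,1) h→(0,1,2) k→(0,2,0)
  e1=(0,1,0) f→(1,2,1) g→(0,2) h→(1,2,2) k→(1,1,1)
  e2=(0,0,1) f→(1,2,0) g→(0,1) h→(2,1,1) k→(2,2,2)
composite: [0 1 2; 2 1 2; 0 1 2]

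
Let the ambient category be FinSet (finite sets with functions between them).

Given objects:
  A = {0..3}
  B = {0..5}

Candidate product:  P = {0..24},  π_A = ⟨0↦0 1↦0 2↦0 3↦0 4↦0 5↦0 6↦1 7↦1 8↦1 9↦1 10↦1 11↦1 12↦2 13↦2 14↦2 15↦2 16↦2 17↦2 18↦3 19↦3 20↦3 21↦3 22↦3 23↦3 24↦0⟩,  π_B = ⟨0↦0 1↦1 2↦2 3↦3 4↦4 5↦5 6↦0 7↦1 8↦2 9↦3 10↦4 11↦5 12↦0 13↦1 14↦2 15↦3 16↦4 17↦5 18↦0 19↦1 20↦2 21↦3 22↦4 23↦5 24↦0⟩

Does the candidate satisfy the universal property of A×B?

|A|·|B| = 4·6 = 24;  |P| = 25
  → cardinalities differ; no bijection possible.

Answer: NOT A VALID PRODUCT — |P|=25 ≠ |A|·|B|=24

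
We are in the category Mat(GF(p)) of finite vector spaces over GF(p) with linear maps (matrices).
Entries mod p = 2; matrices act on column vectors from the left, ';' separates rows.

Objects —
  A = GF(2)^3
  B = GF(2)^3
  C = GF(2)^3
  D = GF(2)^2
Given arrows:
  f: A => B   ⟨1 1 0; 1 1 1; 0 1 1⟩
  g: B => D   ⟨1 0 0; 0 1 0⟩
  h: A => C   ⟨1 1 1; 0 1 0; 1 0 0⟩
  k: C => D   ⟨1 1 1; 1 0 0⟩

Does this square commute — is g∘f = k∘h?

Path 1 = f;g:
  e0=[1,0,0] f=>[1,1,0] g=>[1,1]
  e1=[0,1,0] f=>[1,1,1] g=>[1,1]
  e2=[0,0,1] f=>[0,1,1] g=>[0,1]
  ⟦path⟧₁ = ⟨1 1 0; 1 1 1⟩
Path 2 = h;k:
  e0=[1,0,0] h=>[1,0,1] k=>[0,1]
  e1=[0,1,0] h=>[1,1,0] k=>[0,1]
  e2=[0,0,1] h=>[1,0,0] k=>[1,1]
  ⟦path⟧₂ = ⟨0 0 1; 1 1 1⟩
Equal? distinct morphisms ✗

Answer: DOES NOT COMMUTE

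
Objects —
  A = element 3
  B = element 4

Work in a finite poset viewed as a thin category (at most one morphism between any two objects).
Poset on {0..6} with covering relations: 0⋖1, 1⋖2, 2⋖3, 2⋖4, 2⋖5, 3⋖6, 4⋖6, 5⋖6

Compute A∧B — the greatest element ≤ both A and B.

Common predecessors of 3,4: {0,1,2}
  0 ≤ 2
  1 ≤ 2
  2 ≤ 2
glb = 2

Answer: A∧B = 2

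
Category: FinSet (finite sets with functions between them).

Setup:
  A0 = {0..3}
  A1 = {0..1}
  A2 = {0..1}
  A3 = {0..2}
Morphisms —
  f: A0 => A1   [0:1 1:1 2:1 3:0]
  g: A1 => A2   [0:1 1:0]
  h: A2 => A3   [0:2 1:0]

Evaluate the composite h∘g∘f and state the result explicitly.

Answer: [0:2 1:2 2:2 3:0]

Work:
  0 f=>1 g=>0 h=>2
  1 f=>1 g=>0 h=>2
  2 f=>1 g=>0 h=>2
  3 f=>0 g=>1 h=>0
result: [0:2 1:2 2:2 3:0]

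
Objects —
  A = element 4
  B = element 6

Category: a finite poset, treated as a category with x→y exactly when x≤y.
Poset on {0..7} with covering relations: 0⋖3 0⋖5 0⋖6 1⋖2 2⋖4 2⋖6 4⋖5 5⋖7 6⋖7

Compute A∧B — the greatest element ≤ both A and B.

Answer: A∧B = 2

Trace:
Common predecessors of 4,6: {1,2}
  1 ≤ 2
  2 ≤ 2
glb = 2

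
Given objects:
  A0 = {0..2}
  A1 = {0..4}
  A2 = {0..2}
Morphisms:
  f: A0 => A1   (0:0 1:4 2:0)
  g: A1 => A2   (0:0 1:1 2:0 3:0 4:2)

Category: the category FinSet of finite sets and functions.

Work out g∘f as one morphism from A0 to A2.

Answer: (0:0 1:2 2:0)

Trace:
  0 f=>0 g=>0
  1 f=>4 g=>2
  2 f=>0 g=>0
result: (0:0 1:2 2:0)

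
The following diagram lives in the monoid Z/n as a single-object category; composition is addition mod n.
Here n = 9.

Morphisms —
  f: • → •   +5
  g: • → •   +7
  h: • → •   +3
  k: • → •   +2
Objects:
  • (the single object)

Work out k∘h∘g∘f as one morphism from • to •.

Answer: +8

Work:
  0 +5≡5 +7≡3 +3≡6 +2≡8  (mod 9)
result: +8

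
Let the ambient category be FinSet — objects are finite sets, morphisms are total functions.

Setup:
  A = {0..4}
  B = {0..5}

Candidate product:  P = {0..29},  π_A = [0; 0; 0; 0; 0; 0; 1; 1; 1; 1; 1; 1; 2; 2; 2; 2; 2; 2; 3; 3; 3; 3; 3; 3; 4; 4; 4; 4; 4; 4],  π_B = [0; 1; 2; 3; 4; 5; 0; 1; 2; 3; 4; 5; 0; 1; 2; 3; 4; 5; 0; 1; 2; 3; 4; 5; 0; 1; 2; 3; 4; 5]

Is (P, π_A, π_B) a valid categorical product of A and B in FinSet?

|A|·|B| = 5·6 = 30;  |P| = 30
Check the pairing map k ↦ (π_A(k), π_B(k)):
  0 ↦ (0,0)
  1 ↦ (0,1)
  2 ↦ (0,2)
  3 ↦ (0,3)
  4 ↦ (0,4)
  5 ↦ (0,5)
  6 ↦ (1,0)
  7 ↦ (1,1)
  8 ↦ (1,2)
  9 ↦ (1,3)
  10 ↦ (1,4)
  11 ↦ (1,5)
  12 ↦ (2,0)
  13 ↦ (2,1)
  14 ↦ (2,2)
  15 ↦ (2,3)
  16 ↦ (2,4)
  17 ↦ (2,5)
  18 ↦ (3,0)
  19 ↦ (3,1)
  20 ↦ (3,2)
  21 ↦ (3,3)
  22 ↦ (3,4)
  23 ↦ (3,5)
  24 ↦ (4,0)
  25 ↦ (4,1)
  26 ↦ (4,2)
  27 ↦ (4,3)
  28 ↦ (4,4)
  29 ↦ (4,5)
distinct pairs in image: 30 / 30 needed
  → bijection onto A×B; projections well-typed.

Answer: VALID PRODUCT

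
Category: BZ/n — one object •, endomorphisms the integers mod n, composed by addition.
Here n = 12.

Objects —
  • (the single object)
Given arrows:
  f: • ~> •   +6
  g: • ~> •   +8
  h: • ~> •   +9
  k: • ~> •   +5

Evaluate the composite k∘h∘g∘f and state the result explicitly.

Answer: +4

Derivation:
  0 +6≡6 +8≡2 +9≡11 +5≡4  (mod 12)
composite: +4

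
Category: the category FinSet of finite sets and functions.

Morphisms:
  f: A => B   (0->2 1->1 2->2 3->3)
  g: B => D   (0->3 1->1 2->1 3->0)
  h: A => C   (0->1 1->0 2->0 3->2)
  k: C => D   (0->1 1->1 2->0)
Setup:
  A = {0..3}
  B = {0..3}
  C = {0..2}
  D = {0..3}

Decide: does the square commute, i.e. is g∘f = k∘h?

Answer: COMMUTES

Work:
Along f;g (path 1):
  0 f=>2 g=>1
  1 f=>1 g=>1
  2 f=>2 g=>1
  3 f=>3 g=>0
  result₁ = (0->1 1->1 2->1 3->0)
Along h;k (path 2):
  0 h=>1 k=>1
  1 h=>0 k=>1
  2 h=>0 k=>1
  3 h=>2 k=>0
  result₂ = (0->1 1->1 2->1 3->0)
Equal? YES — commutes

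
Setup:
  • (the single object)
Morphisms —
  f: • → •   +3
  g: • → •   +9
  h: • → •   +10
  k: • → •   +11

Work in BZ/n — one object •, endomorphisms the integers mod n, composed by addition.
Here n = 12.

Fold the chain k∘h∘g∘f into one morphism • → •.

Answer: +9

Derivation:
  0 +3≡3 +9≡0 +10≡10 +11≡9  (mod 12)
composite: +9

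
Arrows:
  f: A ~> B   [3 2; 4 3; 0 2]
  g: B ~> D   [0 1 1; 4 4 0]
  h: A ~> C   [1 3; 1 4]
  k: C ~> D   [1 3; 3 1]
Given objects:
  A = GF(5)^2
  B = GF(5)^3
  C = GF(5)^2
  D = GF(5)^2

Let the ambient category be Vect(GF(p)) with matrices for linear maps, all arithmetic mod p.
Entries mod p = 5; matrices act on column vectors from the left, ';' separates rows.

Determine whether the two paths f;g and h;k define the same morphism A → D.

Answer: DOES NOT COMMUTE

Trace:
Along f;g (path 1):
  e0=⟨1,0⟩ f~>⟨3,4,0⟩ g~>⟨4,3⟩
  e1=⟨0,1⟩ f~>⟨2,3,2⟩ g~>⟨0,0⟩
  composite₁ = [4 0; 3 0]
Along h;k (path 2):
  e0=⟨1,0⟩ h~>⟨1,1⟩ k~>⟨4,4⟩
  e1=⟨0,1⟩ h~>⟨3,4⟩ k~>⟨0,3⟩
  composite₂ = [4 0; 4 3]
Equal? differ; not commutative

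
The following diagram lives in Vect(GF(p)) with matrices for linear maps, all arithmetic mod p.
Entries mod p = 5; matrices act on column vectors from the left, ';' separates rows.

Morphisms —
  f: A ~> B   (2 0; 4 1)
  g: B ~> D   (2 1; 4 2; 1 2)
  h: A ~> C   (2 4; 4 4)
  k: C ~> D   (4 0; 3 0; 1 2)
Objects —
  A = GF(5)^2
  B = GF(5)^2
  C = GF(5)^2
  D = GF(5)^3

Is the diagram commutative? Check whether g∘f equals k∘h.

Answer: COMMUTES

Work:
1) trace f;g:
  e0=(1,0) f~>(2,4) g~>(3,1,0)
  e1=(0,1) f~>(0,1) g~>(1,2,2)
  ⟦path⟧₁ = (3 1; 1 2; 0 2)
2) trace h;k:
  e0=(1,0) h~>(2,4) k~>(3,1,0)
  e1=(0,1) h~>(4,4) k~>(1,2,2)
  ⟦path⟧₂ = (3 1; 1 2; 0 2)
Equal? same morphism ✓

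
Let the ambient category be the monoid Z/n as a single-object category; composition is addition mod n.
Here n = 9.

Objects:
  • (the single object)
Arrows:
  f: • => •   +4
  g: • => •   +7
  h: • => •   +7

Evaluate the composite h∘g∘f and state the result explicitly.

Answer: +0

Trace:
  0 +4≡4 +7≡2 +7≡0  (mod 9)
result: +0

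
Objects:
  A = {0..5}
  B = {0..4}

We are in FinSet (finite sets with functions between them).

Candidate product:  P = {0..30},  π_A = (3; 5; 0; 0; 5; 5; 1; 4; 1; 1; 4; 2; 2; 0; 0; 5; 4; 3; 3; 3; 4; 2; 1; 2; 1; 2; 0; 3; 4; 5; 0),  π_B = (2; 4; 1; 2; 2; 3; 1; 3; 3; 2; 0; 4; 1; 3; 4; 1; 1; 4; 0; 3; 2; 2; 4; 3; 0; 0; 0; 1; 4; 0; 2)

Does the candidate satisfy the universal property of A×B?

|A|·|B| = 6·5 = 30;  |P| = 31
  → cardinalities differ; no bijection possible.

Answer: NOT A VALID PRODUCT — |P|=31 ≠ |A|·|B|=30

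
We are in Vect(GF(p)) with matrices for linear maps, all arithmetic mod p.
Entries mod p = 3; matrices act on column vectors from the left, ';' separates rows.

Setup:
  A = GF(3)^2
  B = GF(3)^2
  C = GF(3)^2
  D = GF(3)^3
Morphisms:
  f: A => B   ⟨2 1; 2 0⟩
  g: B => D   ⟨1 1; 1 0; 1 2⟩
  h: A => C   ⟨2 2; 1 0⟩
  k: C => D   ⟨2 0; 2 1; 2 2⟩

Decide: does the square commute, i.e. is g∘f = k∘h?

Along f;g (path 1):
  e0=[1,0] f=>[2,2] g=>[1,2,0]
  e1=[0,1] f=>[1,0] g=>[1,1,1]
  ⟦path⟧₁ = ⟨1 1; 2 1; 0 1⟩
Along h;k (path 2):
  e0=[1,0] h=>[2,1] k=>[1,2,0]
  e1=[0,1] h=>[2,0] k=>[1,1,1]
  ⟦path⟧₂ = ⟨1 1; 2 1; 0 1⟩
Equal? equal; square commutes

Answer: COMMUTES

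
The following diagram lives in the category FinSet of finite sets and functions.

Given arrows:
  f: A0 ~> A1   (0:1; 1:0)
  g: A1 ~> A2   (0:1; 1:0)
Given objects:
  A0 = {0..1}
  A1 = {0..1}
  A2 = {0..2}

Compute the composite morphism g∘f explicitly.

  0 f~>1 g~>0
  1 f~>0 g~>1
composite: (0:0; 1:1)

Answer: (0:0; 1:1)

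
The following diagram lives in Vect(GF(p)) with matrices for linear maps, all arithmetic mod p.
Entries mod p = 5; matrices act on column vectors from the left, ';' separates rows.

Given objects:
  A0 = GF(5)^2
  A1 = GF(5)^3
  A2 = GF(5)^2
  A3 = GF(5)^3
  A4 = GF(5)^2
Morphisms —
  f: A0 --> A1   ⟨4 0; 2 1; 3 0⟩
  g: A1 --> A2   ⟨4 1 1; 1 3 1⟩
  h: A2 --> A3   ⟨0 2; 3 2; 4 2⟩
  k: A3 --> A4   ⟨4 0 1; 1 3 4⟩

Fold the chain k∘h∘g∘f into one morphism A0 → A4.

  e0=[1,0] f-->[4,2,3] g-->[1,3] h-->[1,4,0] k-->[4,3]
  e1=[0,1] f-->[0,1,0] g-->[1,3] h-->[1,4,0] k-->[4,3]
composite: ⟨4 4; 3 3⟩

Answer: ⟨4 4; 3 3⟩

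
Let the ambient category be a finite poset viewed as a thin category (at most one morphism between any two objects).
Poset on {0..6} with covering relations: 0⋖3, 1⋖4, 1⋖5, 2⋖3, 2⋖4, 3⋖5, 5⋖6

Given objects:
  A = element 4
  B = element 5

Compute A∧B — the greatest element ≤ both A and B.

Lower bounds of A=4 and B=5: {1,2}
  maximal lower bounds 1 and 2 are incomparable: neither 1≤2 nor 2≤1
→ no greatest lower bound exists

Answer: NO MEET EXISTS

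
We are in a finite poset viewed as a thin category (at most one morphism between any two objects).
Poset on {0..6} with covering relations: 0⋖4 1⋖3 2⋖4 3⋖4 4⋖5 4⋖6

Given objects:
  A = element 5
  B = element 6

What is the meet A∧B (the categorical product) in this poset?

{x : x≤A ∧ x≤B} = {0,1,2,3,4}  (A=5, B=6)
  0 ≤ 4
  1 ≤ 4
  2 ≤ 4
  3 ≤ 4
  4 ≤ 4
glb = 4

Answer: A∧B = 4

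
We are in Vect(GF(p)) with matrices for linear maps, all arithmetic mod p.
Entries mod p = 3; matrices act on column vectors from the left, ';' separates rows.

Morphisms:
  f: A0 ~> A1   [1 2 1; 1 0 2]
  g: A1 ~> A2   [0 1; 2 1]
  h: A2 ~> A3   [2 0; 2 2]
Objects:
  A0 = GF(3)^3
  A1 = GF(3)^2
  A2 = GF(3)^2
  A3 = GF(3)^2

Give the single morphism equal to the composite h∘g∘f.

Answer: [2 0 1; 2 2 0]

Trace:
  e0=(1,0,0) f~>(1,1) g~>(1,0) h~>(2,2)
  e1=(0,1,0) f~>(2,0) g~>(0,1) h~>(0,2)
  e2=(0,0,1) f~>(1,2) g~>(2,1) h~>(1,0)
⟦path⟧: [2 0 1; 2 2 0]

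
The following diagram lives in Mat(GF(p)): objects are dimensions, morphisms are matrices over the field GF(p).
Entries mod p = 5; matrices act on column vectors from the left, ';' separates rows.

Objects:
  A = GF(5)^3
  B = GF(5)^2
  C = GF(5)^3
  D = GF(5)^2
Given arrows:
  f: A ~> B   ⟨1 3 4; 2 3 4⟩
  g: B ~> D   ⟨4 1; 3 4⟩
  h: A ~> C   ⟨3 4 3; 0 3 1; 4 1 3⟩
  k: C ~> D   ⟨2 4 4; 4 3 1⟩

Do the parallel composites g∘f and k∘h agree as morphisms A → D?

Along f;g (path 1):
  e0=(1,0,0) f~>(1,2) g~>(1,1)
  e1=(0,1,0) f~>(3,3) g~>(0,1)
  e2=(0,0,1) f~>(4,4) g~>(0,3)
  ⟦path⟧₁ = ⟨1 0 0; 1 1 3⟩
Along h;k (path 2):
  e0=(1,0,0) h~>(3,0,4) k~>(2,1)
  e1=(0,1,0) h~>(4,3,1) k~>(4,1)
  e2=(0,0,1) h~>(3,1,3) k~>(2,3)
  ⟦path⟧₂ = ⟨2 4 2; 1 1 3⟩
Equal? NO — does not commute

Answer: DOES NOT COMMUTE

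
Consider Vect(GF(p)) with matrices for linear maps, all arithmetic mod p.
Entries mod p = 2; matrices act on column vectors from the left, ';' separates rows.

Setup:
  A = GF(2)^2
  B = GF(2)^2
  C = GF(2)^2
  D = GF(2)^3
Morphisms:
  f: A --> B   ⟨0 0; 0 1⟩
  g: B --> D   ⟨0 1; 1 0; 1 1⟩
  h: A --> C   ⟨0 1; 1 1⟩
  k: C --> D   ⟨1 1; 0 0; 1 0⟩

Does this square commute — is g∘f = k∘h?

Path 1 = f;g:
  e0=[1,0] f-->[0,0] g-->[0,0,0]
  e1=[0,1] f-->[0,1] g-->[1,0,1]
  composite₁ = ⟨0 1; 0 0; 0 1⟩
Path 2 = h;k:
  e0=[1,0] h-->[0,1] k-->[1,0,0]
  e1=[0,1] h-->[1,1] k-->[0,0,1]
  composite₂ = ⟨1 0; 0 0; 0 1⟩
Equal? NO — does not commute

Answer: DOES NOT COMMUTE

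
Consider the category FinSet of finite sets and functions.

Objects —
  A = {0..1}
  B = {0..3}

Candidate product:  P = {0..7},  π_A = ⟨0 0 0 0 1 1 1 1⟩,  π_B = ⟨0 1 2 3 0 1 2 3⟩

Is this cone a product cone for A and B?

Answer: VALID PRODUCT

Trace:
|A|·|B| = 2·4 = 8;  |P| = 8
Check the pairing map k ↦ (π_A(k), π_B(k)):
  0 -> (0,0)
  1 -> (0,1)
  2 -> (0,2)
  3 -> (0,3)
  4 -> (1,0)
  5 -> (1,1)
  6 -> (1,2)
  7 -> (1,3)
distinct pairs in image: 8 / 8 needed
  → bijection onto A×B; projections well-typed.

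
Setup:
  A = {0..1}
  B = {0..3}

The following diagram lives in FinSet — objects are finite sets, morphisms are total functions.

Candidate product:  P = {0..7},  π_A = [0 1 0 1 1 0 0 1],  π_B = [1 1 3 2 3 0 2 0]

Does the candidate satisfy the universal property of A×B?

|A|·|B| = 2·4 = 8;  |P| = 8
Check the pairing map k ↦ (π_A(k), π_B(k)):
  0 ↦ (0,1)
  1 ↦ (1,1)
  2 ↦ (0,3)
  3 ↦ (1,2)
  4 ↦ (1,3)
  5 ↦ (0,0)
  6 ↦ (0,2)
  7 ↦ (1,0)
distinct pairs in image: 8 / 8 needed
  → bijection onto A×B; projections well-typed.

Answer: VALID PRODUCT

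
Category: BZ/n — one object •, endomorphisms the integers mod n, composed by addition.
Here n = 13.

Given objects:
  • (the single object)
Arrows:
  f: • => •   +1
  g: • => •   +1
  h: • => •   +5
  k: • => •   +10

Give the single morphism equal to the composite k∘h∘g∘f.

Answer: +4

Trace:
  0 +1≡1 +1≡2 +5≡7 +10≡4  (mod 13)
⟦path⟧: +4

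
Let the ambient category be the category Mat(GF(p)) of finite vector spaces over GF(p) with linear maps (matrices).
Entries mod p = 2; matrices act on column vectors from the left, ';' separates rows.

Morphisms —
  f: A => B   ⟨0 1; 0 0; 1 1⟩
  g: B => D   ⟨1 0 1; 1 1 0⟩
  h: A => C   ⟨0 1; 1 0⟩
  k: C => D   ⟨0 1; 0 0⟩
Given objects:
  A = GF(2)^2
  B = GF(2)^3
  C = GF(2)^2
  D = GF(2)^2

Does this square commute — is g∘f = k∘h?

Answer: DOES NOT COMMUTE

Derivation:
Path 1 = f;g:
  e0=⟨1,0⟩ f=>⟨0,0,1⟩ g=>⟨1,0⟩
  e1=⟨0,1⟩ f=>⟨1,0,1⟩ g=>⟨0,1⟩
  composite₁ = ⟨1 0; 0 1⟩
Path 2 = h;k:
  e0=⟨1,0⟩ h=>⟨0,1⟩ k=>⟨1,0⟩
  e1=⟨0,1⟩ h=>⟨1,0⟩ k=>⟨0,0⟩
  composite₂ = ⟨1 0; 0 0⟩
Equal? differ; not commutative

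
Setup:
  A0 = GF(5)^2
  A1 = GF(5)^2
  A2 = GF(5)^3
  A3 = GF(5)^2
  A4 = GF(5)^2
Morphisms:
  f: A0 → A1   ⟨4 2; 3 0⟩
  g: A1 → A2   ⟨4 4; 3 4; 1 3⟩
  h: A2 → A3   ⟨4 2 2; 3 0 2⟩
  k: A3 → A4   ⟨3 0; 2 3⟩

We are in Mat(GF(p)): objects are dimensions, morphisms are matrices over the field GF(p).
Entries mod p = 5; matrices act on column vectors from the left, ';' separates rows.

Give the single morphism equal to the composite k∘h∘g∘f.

Answer: ⟨3 4; 2 0⟩

Derivation:
  e0=(1,0) f→(4,3) g→(3,4,3) h→(1,0) k→(3,2)
  e1=(0,1) f→(2,0) g→(3,1,2) h→(3,3) k→(4,0)
⟦path⟧: ⟨3 4; 2 0⟩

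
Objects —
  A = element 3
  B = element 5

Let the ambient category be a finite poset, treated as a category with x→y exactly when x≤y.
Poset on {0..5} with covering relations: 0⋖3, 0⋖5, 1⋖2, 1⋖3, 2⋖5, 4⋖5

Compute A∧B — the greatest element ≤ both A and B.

Answer: NO MEET EXISTS

Trace:
{x : x⊑A ∧ x⊑B} = {0,1}  (A=3, B=5)
  maximal lower bounds 0 and 1 are incomparable: neither 0⊑1 nor 1⊑0
→ no greatest lower bound exists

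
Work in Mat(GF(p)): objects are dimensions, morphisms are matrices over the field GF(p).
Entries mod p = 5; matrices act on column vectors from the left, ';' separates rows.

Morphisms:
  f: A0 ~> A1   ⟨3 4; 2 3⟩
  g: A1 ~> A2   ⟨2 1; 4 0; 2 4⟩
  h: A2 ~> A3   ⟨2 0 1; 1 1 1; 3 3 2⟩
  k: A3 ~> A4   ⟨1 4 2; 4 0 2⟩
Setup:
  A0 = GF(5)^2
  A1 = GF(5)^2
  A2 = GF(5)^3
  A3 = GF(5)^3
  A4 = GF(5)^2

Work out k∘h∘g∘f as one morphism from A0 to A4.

Answer: ⟨2 2; 1 0⟩

Trace:
  e0=(1,0) f~>(3,2) g~>(3,2,4) h~>(0,4,3) k~>(2,1)
  e1=(0,1) f~>(4,3) g~>(1,1,0) h~>(2,2,1) k~>(2,0)
result: ⟨2 2; 1 0⟩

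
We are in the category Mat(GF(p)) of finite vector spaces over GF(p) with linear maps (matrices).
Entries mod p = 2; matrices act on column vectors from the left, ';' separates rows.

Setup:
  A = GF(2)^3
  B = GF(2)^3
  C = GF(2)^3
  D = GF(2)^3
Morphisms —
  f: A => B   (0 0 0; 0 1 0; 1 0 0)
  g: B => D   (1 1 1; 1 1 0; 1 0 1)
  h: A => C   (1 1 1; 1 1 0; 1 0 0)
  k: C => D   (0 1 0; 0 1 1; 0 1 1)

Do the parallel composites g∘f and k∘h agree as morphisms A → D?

Answer: DOES NOT COMMUTE

Trace:
Along f;g (path 1):
  e0=(1,0,0) f=>(0,0,1) g=>(1,0,1)
  e1=(0,1,0) f=>(0,1,0) g=>(1,1,0)
  e2=(0,0,1) f=>(0,0,0) g=>(0,0,0)
  composite₁ = (1 1 0; 0 1 0; 1 0 0)
Along h;k (path 2):
  e0=(1,0,0) h=>(1,1,1) k=>(1,0,0)
  e1=(0,1,0) h=>(1,1,0) k=>(1,1,1)
  e2=(0,0,1) h=>(1,0,0) k=>(0,0,0)
  composite₂ = (1 1 0; 0 1 0; 0 1 0)
Equal? differ; not commutative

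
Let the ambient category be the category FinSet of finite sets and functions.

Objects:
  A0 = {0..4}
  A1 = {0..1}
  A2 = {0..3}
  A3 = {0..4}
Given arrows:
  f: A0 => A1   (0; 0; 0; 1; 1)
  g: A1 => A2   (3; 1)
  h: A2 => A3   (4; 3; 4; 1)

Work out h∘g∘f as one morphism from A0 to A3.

Answer: (1; 1; 1; 3; 3)

Work:
  0 f=>0 g=>3 h=>1
  1 f=>0 g=>3 h=>1
  2 f=>0 g=>3 h=>1
  3 f=>1 g=>1 h=>3
  4 f=>1 g=>1 h=>3
composite: (1; 1; 1; 3; 3)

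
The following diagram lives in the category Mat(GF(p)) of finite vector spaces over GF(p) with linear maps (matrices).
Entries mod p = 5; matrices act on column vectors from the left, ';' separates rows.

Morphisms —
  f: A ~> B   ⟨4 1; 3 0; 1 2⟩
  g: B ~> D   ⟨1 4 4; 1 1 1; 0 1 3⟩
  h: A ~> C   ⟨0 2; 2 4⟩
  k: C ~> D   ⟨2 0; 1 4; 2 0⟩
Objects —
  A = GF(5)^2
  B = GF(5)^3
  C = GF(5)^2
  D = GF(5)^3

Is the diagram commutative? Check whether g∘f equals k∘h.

Answer: DOES NOT COMMUTE

Trace:
1) trace f;g:
  e0=⟨1,0⟩ f~>⟨4,3,1⟩ g~>⟨0,3,1⟩
  e1=⟨0,1⟩ f~>⟨1,0,2⟩ g~>⟨4,3,1⟩
  ⟦path⟧₁ = ⟨0 4; 3 3; 1 1⟩
2) trace h;k:
  e0=⟨1,0⟩ h~>⟨0,2⟩ k~>⟨0,3,0⟩
  e1=⟨0,1⟩ h~>⟨2,4⟩ k~>⟨4,3,4⟩
  ⟦path⟧₂ = ⟨0 4; 3 3; 0 4⟩
Equal? NO — does not commute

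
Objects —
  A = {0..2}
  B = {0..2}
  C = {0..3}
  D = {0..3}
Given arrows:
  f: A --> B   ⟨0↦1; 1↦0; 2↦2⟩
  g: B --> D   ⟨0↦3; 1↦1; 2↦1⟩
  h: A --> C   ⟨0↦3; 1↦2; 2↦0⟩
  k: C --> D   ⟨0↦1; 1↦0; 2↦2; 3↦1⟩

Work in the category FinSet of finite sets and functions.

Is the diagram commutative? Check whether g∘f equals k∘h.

Answer: DOES NOT COMMUTE

Work:
Path 1 = f;g:
  0 f-->1 g-->1
  1 f-->0 g-->3
  2 f-->2 g-->1
  result₁ = ⟨0↦1; 1↦3; 2↦1⟩
Path 2 = h;k:
  0 h-->3 k-->1
  1 h-->2 k-->2
  2 h-->0 k-->1
  result₂ = ⟨0↦1; 1↦2; 2↦1⟩
Equal? distinct morphisms ✗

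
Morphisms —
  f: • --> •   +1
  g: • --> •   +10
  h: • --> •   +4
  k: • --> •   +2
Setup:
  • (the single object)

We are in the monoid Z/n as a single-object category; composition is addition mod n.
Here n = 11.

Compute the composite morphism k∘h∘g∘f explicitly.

Answer: +6

Trace:
  0 +1≡1 +10≡0 +4≡4 +2≡6  (mod 11)
result: +6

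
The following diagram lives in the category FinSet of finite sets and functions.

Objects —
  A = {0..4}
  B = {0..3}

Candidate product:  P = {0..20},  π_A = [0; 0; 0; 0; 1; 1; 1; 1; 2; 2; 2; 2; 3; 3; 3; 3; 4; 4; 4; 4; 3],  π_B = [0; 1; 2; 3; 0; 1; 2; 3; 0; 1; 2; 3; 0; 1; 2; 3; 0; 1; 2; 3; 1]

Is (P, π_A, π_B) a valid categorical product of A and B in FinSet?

|A|·|B| = 5·4 = 20;  |P| = 21
  → cardinalities differ; no bijection possible.

Answer: NOT A VALID PRODUCT — |P|=21 ≠ |A|·|B|=20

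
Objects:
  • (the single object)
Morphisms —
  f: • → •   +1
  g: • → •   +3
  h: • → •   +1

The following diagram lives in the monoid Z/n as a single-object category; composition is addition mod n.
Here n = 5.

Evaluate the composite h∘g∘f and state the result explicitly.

Answer: +0

Trace:
  0 +1≡1 +3≡4 +1≡0  (mod 5)
composite: +0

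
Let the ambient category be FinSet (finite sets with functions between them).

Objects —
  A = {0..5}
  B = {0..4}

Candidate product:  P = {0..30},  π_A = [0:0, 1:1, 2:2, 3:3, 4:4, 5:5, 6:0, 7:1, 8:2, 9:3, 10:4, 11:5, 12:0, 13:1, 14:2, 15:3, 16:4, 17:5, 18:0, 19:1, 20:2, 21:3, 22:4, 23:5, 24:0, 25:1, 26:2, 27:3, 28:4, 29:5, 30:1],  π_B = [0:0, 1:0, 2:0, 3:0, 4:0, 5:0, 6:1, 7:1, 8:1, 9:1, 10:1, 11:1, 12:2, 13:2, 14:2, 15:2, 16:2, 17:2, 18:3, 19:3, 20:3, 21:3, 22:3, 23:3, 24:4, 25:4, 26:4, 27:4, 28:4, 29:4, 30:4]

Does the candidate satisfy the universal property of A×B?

|A|·|B| = 6·5 = 30;  |P| = 31
  → cardinalities differ; no bijection possible.

Answer: NOT A VALID PRODUCT — |P|=31 ≠ |A|·|B|=30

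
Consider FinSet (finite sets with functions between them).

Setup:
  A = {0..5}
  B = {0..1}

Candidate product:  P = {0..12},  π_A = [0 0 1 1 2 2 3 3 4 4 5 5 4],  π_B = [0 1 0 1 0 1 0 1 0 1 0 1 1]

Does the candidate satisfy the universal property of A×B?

|A|·|B| = 6·2 = 12;  |P| = 13
  → cardinalities differ; no bijection possible.

Answer: NOT A VALID PRODUCT — |P|=13 ≠ |A|·|B|=12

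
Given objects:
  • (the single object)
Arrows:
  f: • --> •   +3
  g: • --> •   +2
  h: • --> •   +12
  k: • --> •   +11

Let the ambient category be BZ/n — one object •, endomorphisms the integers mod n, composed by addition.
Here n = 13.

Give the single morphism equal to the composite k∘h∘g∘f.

Answer: +2

Trace:
  0 +3≡3 +2≡5 +12≡4 +11≡2  (mod 13)
⟦path⟧: +2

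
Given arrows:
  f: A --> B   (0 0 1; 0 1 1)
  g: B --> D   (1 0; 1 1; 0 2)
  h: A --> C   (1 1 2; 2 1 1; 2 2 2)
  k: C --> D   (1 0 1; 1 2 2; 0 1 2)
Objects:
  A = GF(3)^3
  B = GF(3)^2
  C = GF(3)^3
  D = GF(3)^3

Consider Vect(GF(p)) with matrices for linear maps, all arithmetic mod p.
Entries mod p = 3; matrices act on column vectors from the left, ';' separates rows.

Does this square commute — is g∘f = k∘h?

Answer: COMMUTES

Trace:
Path 1 = f;g:
  e0=⟨1,0,0⟩ f-->⟨0,0⟩ g-->⟨0,0,0⟩
  e1=⟨0,1,0⟩ f-->⟨0,1⟩ g-->⟨0,1,2⟩
  e2=⟨0,0,1⟩ f-->⟨1,1⟩ g-->⟨1,2,2⟩
  ⟦path⟧₁ = (0 0 1; 0 1 2; 0 2 2)
Path 2 = h;k:
  e0=⟨1,0,0⟩ h-->⟨1,2,2⟩ k-->⟨0,0,0⟩
  e1=⟨0,1,0⟩ h-->⟨1,1,2⟩ k-->⟨0,1,2⟩
  e2=⟨0,0,1⟩ h-->⟨2,1,2⟩ k-->⟨1,2,2⟩
  ⟦path⟧₂ = (0 0 1; 0 1 2; 0 2 2)
Equal? same morphism ✓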